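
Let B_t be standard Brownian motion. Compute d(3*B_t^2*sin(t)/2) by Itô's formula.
d(3*B_t^2*sin(t)/2) = (3*B_t^2*cos(t)/2 + 3*sin(t)/2) dt + (3*B_t*sin(t)) dB_t

Itô's formula for f(t, x): d f(t, B_t) = (f_t + (1/2) f_xx) dt + f_x dB_t. Compute partials of f(t, x) = 3*x^2*sin(t)/2:
  f_t(t,x)  = 3*x^2*cos(t)/2
  f_x(t,x)  = 3*x*sin(t)
  f_xx(t,x) = 3*sin(t)
Assemble drift = f_t + (1/2) f_xx = 3*x^2*cos(t)/2 + 3*sin(t)/2 and diffusion = f_x = 3*x*sin(t). Substituting x = B_t:
  d(3*B_t^2*sin(t)/2) = (3*B_t^2*cos(t)/2 + 3*sin(t)/2) dt + (3*B_t*sin(t)) dB_t.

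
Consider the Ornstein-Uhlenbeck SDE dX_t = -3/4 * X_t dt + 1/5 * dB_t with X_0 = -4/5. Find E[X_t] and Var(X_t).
E[X_t] = -4*exp(-3*t/4)/5; Var(X_t) = 2/75 - 2*exp(-3*t/2)/75

The OU SDE dX = -theta X dt + sigma dB admits the integrating factor exp(theta t): d(exp(theta t) X_t) = sigma exp(theta t) dB_t. Integrating from 0 to t:
  X_t = x_0 * exp(-theta t) + sigma * int_0^t exp(-theta (t-s)) dB_s.
The Itô integral has mean 0 and (by the Itô isometry) variance sigma^2 * int_0^t exp(-2 theta (t - s)) ds = sigma^2 * (1 - exp(-2 theta t)) / (2 theta).
With theta = 3/4, sigma = 1/5, x_0 = -4/5:
  E[X_t] = -4/5 * exp(-3/4 t) = -4*exp(-3*t/4)/5
  Var(X_t) = (1/5)^2 * (1 - exp(-2*3/4 t)) / (2 * 3/4) = 2/75 - 2*exp(-3*t/2)/75.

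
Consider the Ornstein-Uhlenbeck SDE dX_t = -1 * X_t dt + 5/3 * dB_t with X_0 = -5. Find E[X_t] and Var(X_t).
E[X_t] = -5*exp(-t); Var(X_t) = 25/18 - 25*exp(-2*t)/18

The OU SDE dX = -theta X dt + sigma dB admits the integrating factor exp(theta t): d(exp(theta t) X_t) = sigma exp(theta t) dB_t. Integrating from 0 to t:
  X_t = x_0 * exp(-theta t) + sigma * int_0^t exp(-theta (t-s)) dB_s.
The Itô integral has mean 0 and (by the Itô isometry) variance sigma^2 * int_0^t exp(-2 theta (t - s)) ds = sigma^2 * (1 - exp(-2 theta t)) / (2 theta).
With theta = 1, sigma = 5/3, x_0 = -5:
  E[X_t] = -5 * exp(-1 t) = -5*exp(-t)
  Var(X_t) = (5/3)^2 * (1 - exp(-2*1 t)) / (2 * 1) = 25/18 - 25*exp(-2*t)/18.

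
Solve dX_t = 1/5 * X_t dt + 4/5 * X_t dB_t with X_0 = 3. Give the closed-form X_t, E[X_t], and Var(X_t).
X_t = 3 * exp((-3/25) t + (4/5) B_t); E[X_t] = 3*exp(t/5); Var(X_t) = 9*(exp(16*t/25) - 1)*exp(2*t/5)

For GBM dX = mu X dt + sigma X dB with X_0 = x_0, apply Itô to Y = log X: dY = (mu - sigma^2/2) dt + sigma dB, so Y_t = log(x_0) + (mu - sigma^2/2) t + sigma B_t and hence X_t = x_0 * exp((mu - sigma^2/2) t + sigma B_t).
With mu = 1/5, sigma = 4/5, x_0 = 3, this gives:
  X_t = 3 * exp((-3/25) * t + (4/5) * B_t).
Since sigma*B_t ~ Normal(0, sigma^2 t), E[exp(sigma*B_t)] = exp(sigma^2 t / 2); so E[X_t] = x_0 * exp((mu - sigma^2/2) t) * exp(sigma^2 t / 2) = x_0 * exp(mu t) = 3*exp(t/5).
Var(X_t) = E[X_t^2] - (E[X_t])^2 = x_0^2 * exp(2 mu t) * (exp(sigma^2 t) - 1) = 9*(exp(16*t/25) - 1)*exp(2*t/5).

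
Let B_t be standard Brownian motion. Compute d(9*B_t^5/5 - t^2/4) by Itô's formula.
d(9*B_t^5/5 - t^2/4) = (18*B_t^3 - t/2) dt + (9*B_t^4) dB_t

Itô's formula for f(t, x): d f(t, B_t) = (f_t + (1/2) f_xx) dt + f_x dB_t. Compute partials of f(t, x) = -t^2/4 + 9*x^5/5:
  f_t(t,x)  = -t/2
  f_x(t,x)  = 9*x^4
  f_xx(t,x) = 36*x^3
Assemble drift = f_t + (1/2) f_xx = -t/2 + 18*x^3 and diffusion = f_x = 9*x^4. Substituting x = B_t:
  d(9*B_t^5/5 - t^2/4) = (18*B_t^3 - t/2) dt + (9*B_t^4) dB_t.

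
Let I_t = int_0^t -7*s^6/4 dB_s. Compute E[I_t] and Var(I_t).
E[I_t] = 0; Var(I_t) = 49*t^13/208

The Itô integral of a deterministic integrand f(s) has mean 0 because each increment f(s) * (B_{s+ds} - B_s) has mean 0. By the Itô isometry:
  Var( int_0^t f(s) dB_s ) = E[ (int_0^t f(s) dB_s)^2 ] = int_0^t f(s)^2 ds.
Here f(s) = -7*s^6/4, so f(s)^2 = 49*s^12/16. Integrate:
  int_0^t (49*s^12/16) ds = 49*t^13/208.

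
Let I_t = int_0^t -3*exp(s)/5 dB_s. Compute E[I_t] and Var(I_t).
E[I_t] = 0; Var(I_t) = 9*exp(2*t)/50 - 9/50

The Itô integral of a deterministic integrand f(s) has mean 0 because each increment f(s) * (B_{s+ds} - B_s) has mean 0. By the Itô isometry:
  Var( int_0^t f(s) dB_s ) = E[ (int_0^t f(s) dB_s)^2 ] = int_0^t f(s)^2 ds.
Here f(s) = -3*exp(s)/5, so f(s)^2 = 9*exp(2*s)/25. Integrate:
  int_0^t (9*exp(2*s)/25) ds = 9*exp(2*t)/50 - 9/50.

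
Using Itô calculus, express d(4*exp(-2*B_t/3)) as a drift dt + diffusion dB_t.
d(4*exp(-2*B_t/3)) = (8*exp(-2*B_t/3)/9) dt + (-8*exp(-2*B_t/3)/3) dB_t

Itô's formula for f(B_t) gives d f(B_t) = f'(B_t) dB_t + (1/2) f''(B_t) dt. Compute derivatives of f(x) = 4*exp(-2*x/3):
  f'(x)  = -8*exp(-2*x/3)/3
  f''(x) = 16*exp(-2*x/3)/9
Substitute x = B_t and multiply the f'' term by 1/2:
  drift     = (1/2) * (16*exp(-2*x/3)/9) evaluated at B_t = 8*exp(-2*B_t/3)/9
  diffusion = (-8*exp(-2*x/3)/3) evaluated at B_t = -8*exp(-2*B_t/3)/3
Therefore d(4*exp(-2*B_t/3)) = (8*exp(-2*B_t/3)/9) dt + (-8*exp(-2*B_t/3)/3) dB_t.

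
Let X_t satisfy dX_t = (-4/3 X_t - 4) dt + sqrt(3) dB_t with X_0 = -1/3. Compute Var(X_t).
Var(X_t) = 9/8 - 9*exp(-8*t/3)/8

The variance V(t) = Var(X_t) satisfies V'(t) = 2 a V(t) + c^2 with V(0) = 0 (drift coefficient is linear in X, diffusion is constant). With a = -4/3, c = sqrt(3), the solution is
  V(t) = (c^2 / (2 a)) * (exp(2 a t) - 1)
       = (sqrt(3)^2 / (2*(-4/3))) * (exp((-8/3) t) - 1)
       = 9/8 - 9*exp(-8*t/3)/8.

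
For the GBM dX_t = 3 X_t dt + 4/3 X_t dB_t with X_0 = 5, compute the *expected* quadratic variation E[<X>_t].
E[<X>_t] = 40*exp(70*t/9)/7 - 40/7

<X>_t = int_0^t ((4/3) * X_s)^2 ds. Taking expectation inside the integral: E[<X>_t] = (4/3)^2 * int_0^t E[X_s^2] ds. For GBM, E[X_s^2] = x_0^2 * exp((2 mu + sigma^2) s). Integrating:
  E[<X>_t] = (4/3)^2 * 5^2 * (exp((2*3 + (4/3)^2) t) - 1) / (2*3 + (4/3)^2)
           = (4/3)^2 * 5^2 * (exp((70/9) t) - 1) / (70/9) = 40*exp(70*t/9)/7 - 40/7.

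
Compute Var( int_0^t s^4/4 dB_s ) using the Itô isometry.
Var = t^9/144

The Itô integral of a deterministic integrand f(s) has mean 0 because each increment f(s) * (B_{s+ds} - B_s) has mean 0. By the Itô isometry:
  Var( int_0^t f(s) dB_s ) = E[ (int_0^t f(s) dB_s)^2 ] = int_0^t f(s)^2 ds.
Here f(s) = s^4/4, so f(s)^2 = s^8/16. Integrate:
  int_0^t (s^8/16) ds = t^9/144.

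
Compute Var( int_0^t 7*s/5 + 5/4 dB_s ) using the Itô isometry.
Var = t*(784*t^2 + 2100*t + 1875)/1200

The Itô integral of a deterministic integrand f(s) has mean 0 because each increment f(s) * (B_{s+ds} - B_s) has mean 0. By the Itô isometry:
  Var( int_0^t f(s) dB_s ) = E[ (int_0^t f(s) dB_s)^2 ] = int_0^t f(s)^2 ds.
Here f(s) = 7*s/5 + 5/4, so f(s)^2 = (28*s + 25)^2/400. Integrate:
  int_0^t ((28*s + 25)^2/400) ds = t*(784*t^2 + 2100*t + 1875)/1200.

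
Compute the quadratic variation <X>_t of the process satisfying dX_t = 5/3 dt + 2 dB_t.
<X>_t = 4*t

For an Itô process dX_t = a(t) dt + b(t) dB_t, the quadratic variation is <X>_t = int_0^t b(s)^2 ds (the drift term does not contribute). Here b(s) = 2, so
  b(s)^2 = 4.
Integrating from 0 to t:
  <X>_t = int_0^t (4) ds = 4*t.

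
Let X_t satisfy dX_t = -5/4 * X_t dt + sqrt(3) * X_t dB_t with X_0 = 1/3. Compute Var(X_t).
Var(X_t) = (exp(3*t) - 1)*exp(-5*t/2)/9

For GBM dX = mu X dt + sigma X dB with X_0 = x_0, apply Itô to Y = log X: dY = (mu - sigma^2/2) dt + sigma dB, so Y_t = log(x_0) + (mu - sigma^2/2) t + sigma B_t and hence X_t = x_0 * exp((mu - sigma^2/2) t + sigma B_t).
With mu = -5/4, sigma = sqrt(3), x_0 = 1/3, this gives:
  X_t = 1/3 * exp((-11/4) * t + (sqrt(3)) * B_t).
Since sigma*B_t ~ Normal(0, sigma^2 t), E[exp(sigma*B_t)] = exp(sigma^2 t / 2); so E[X_t] = x_0 * exp((mu - sigma^2/2) t) * exp(sigma^2 t / 2) = x_0 * exp(mu t) = exp(-5*t/4)/3.
Var(X_t) = E[X_t^2] - (E[X_t])^2 = x_0^2 * exp(2 mu t) * (exp(sigma^2 t) - 1) = (exp(3*t) - 1)*exp(-5*t/2)/9.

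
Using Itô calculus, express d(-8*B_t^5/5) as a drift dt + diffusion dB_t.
d(-8*B_t^5/5) = (-16*B_t^3) dt + (-8*B_t^4) dB_t

Itô's formula for f(B_t) gives d f(B_t) = f'(B_t) dB_t + (1/2) f''(B_t) dt. Compute derivatives of f(x) = -8*x^5/5:
  f'(x)  = -8*x^4
  f''(x) = -32*x^3
Substitute x = B_t and multiply the f'' term by 1/2:
  drift     = (1/2) * (-32*x^3) evaluated at B_t = -16*B_t^3
  diffusion = (-8*x^4) evaluated at B_t = -8*B_t^4
Therefore d(-8*B_t^5/5) = (-16*B_t^3) dt + (-8*B_t^4) dB_t.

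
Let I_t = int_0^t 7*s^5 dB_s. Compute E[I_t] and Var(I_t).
E[I_t] = 0; Var(I_t) = 49*t^11/11

The Itô integral of a deterministic integrand f(s) has mean 0 because each increment f(s) * (B_{s+ds} - B_s) has mean 0. By the Itô isometry:
  Var( int_0^t f(s) dB_s ) = E[ (int_0^t f(s) dB_s)^2 ] = int_0^t f(s)^2 ds.
Here f(s) = 7*s^5, so f(s)^2 = 49*s^10. Integrate:
  int_0^t (49*s^10) ds = 49*t^11/11.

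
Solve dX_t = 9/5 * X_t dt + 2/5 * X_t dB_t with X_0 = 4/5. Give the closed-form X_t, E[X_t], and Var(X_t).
X_t = 4/5 * exp((43/25) t + (2/5) B_t); E[X_t] = 4*exp(9*t/5)/5; Var(X_t) = 16*(exp(4*t/25) - 1)*exp(18*t/5)/25

For GBM dX = mu X dt + sigma X dB with X_0 = x_0, apply Itô to Y = log X: dY = (mu - sigma^2/2) dt + sigma dB, so Y_t = log(x_0) + (mu - sigma^2/2) t + sigma B_t and hence X_t = x_0 * exp((mu - sigma^2/2) t + sigma B_t).
With mu = 9/5, sigma = 2/5, x_0 = 4/5, this gives:
  X_t = 4/5 * exp((43/25) * t + (2/5) * B_t).
Since sigma*B_t ~ Normal(0, sigma^2 t), E[exp(sigma*B_t)] = exp(sigma^2 t / 2); so E[X_t] = x_0 * exp((mu - sigma^2/2) t) * exp(sigma^2 t / 2) = x_0 * exp(mu t) = 4*exp(9*t/5)/5.
Var(X_t) = E[X_t^2] - (E[X_t])^2 = x_0^2 * exp(2 mu t) * (exp(sigma^2 t) - 1) = 16*(exp(4*t/25) - 1)*exp(18*t/5)/25.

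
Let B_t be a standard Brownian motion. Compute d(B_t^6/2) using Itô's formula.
d(B_t^6/2) = (15*B_t^4/2) dt + (3*B_t^5) dB_t

Itô's formula for f(B_t) gives d f(B_t) = f'(B_t) dB_t + (1/2) f''(B_t) dt. Compute derivatives of f(x) = x^6/2:
  f'(x)  = 3*x^5
  f''(x) = 15*x^4
Substitute x = B_t and multiply the f'' term by 1/2:
  drift     = (1/2) * (15*x^4) evaluated at B_t = 15*B_t^4/2
  diffusion = (3*x^5) evaluated at B_t = 3*B_t^5
Therefore d(B_t^6/2) = (15*B_t^4/2) dt + (3*B_t^5) dB_t.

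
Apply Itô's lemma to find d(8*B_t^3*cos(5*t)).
d(8*B_t^3*cos(5*t)) = (-40*B_t^3*sin(5*t) + 24*B_t*cos(5*t)) dt + (24*B_t^2*cos(5*t)) dB_t

Itô's formula for f(t, x): d f(t, B_t) = (f_t + (1/2) f_xx) dt + f_x dB_t. Compute partials of f(t, x) = 8*x^3*cos(5*t):
  f_t(t,x)  = -40*x^3*sin(5*t)
  f_x(t,x)  = 24*x^2*cos(5*t)
  f_xx(t,x) = 48*x*cos(5*t)
Assemble drift = f_t + (1/2) f_xx = -40*x^3*sin(5*t) + 24*x*cos(5*t) and diffusion = f_x = 24*x^2*cos(5*t). Substituting x = B_t:
  d(8*B_t^3*cos(5*t)) = (-40*B_t^3*sin(5*t) + 24*B_t*cos(5*t)) dt + (24*B_t^2*cos(5*t)) dB_t.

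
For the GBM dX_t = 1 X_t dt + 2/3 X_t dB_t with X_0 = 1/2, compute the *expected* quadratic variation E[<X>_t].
E[<X>_t] = exp(22*t/9)/22 - 1/22

<X>_t = int_0^t ((2/3) * X_s)^2 ds. Taking expectation inside the integral: E[<X>_t] = (2/3)^2 * int_0^t E[X_s^2] ds. For GBM, E[X_s^2] = x_0^2 * exp((2 mu + sigma^2) s). Integrating:
  E[<X>_t] = (2/3)^2 * (1/2)^2 * (exp((2*1 + (2/3)^2) t) - 1) / (2*1 + (2/3)^2)
           = (2/3)^2 * (1/2)^2 * (exp((22/9) t) - 1) / (22/9) = exp(22*t/9)/22 - 1/22.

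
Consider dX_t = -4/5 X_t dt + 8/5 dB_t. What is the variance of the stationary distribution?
lim Var(X_t) = 8/5

The OU SDE dX = -theta X dt + sigma dB admits the integrating factor exp(theta t): d(exp(theta t) X_t) = sigma exp(theta t) dB_t. Integrating from 0 to t gives X_t = x_0 * exp(-theta t) + sigma * int_0^t exp(-theta (t-s)) dB_s for any initial x_0. The Itô integral has variance (by the Itô isometry) sigma^2 * int_0^t exp(-2 theta (t - s)) ds = sigma^2 * (1 - exp(-2 theta t)) / (2 theta), independent of x_0.
With theta = 4/5, sigma = 8/5:
  Var(X_t) = (8/5)^2 * (1 - exp(-2*4/5 t)) / (2 * 4/5) = 8/5 - 8*exp(-8*t/5)/5.
As t -> infinity, exp(-2*4/5 t) -> 0, so the stationary variance is sigma^2 / (2 theta) = 8/5.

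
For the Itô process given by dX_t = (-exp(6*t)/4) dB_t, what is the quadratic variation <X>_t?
<X>_t = exp(12*t)/192 - 1/192

For an Itô process dX_t = a(t) dt + b(t) dB_t, the quadratic variation is <X>_t = int_0^t b(s)^2 ds (the drift term does not contribute). Here b(s) = -exp(6*s)/4, so
  b(s)^2 = exp(12*s)/16.
Integrating from 0 to t:
  <X>_t = int_0^t (exp(12*s)/16) ds = exp(12*t)/192 - 1/192.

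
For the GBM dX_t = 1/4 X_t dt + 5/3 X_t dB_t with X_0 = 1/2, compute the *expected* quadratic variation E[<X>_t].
E[<X>_t] = 25*exp(59*t/18)/118 - 25/118

<X>_t = int_0^t ((5/3) * X_s)^2 ds. Taking expectation inside the integral: E[<X>_t] = (5/3)^2 * int_0^t E[X_s^2] ds. For GBM, E[X_s^2] = x_0^2 * exp((2 mu + sigma^2) s). Integrating:
  E[<X>_t] = (5/3)^2 * (1/2)^2 * (exp((2*(1/4) + (5/3)^2) t) - 1) / (2*(1/4) + (5/3)^2)
           = (5/3)^2 * (1/2)^2 * (exp((59/18) t) - 1) / (59/18) = 25*exp(59*t/18)/118 - 25/118.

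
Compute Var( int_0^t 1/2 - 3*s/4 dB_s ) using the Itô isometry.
Var = t*(3*t^2 - 6*t + 4)/16

The Itô integral of a deterministic integrand f(s) has mean 0 because each increment f(s) * (B_{s+ds} - B_s) has mean 0. By the Itô isometry:
  Var( int_0^t f(s) dB_s ) = E[ (int_0^t f(s) dB_s)^2 ] = int_0^t f(s)^2 ds.
Here f(s) = 1/2 - 3*s/4, so f(s)^2 = (3*s - 2)^2/16. Integrate:
  int_0^t ((3*s - 2)^2/16) ds = t*(3*t^2 - 6*t + 4)/16.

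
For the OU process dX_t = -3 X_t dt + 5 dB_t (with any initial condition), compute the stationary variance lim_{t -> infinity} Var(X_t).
lim Var(X_t) = 25/6

The OU SDE dX = -theta X dt + sigma dB admits the integrating factor exp(theta t): d(exp(theta t) X_t) = sigma exp(theta t) dB_t. Integrating from 0 to t gives X_t = x_0 * exp(-theta t) + sigma * int_0^t exp(-theta (t-s)) dB_s for any initial x_0. The Itô integral has variance (by the Itô isometry) sigma^2 * int_0^t exp(-2 theta (t - s)) ds = sigma^2 * (1 - exp(-2 theta t)) / (2 theta), independent of x_0.
With theta = 3, sigma = 5:
  Var(X_t) = (5)^2 * (1 - exp(-2*3 t)) / (2 * 3) = 25/6 - 25*exp(-6*t)/6.
As t -> infinity, exp(-2*3 t) -> 0, so the stationary variance is sigma^2 / (2 theta) = 25/6.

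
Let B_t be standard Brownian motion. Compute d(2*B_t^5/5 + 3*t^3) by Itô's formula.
d(2*B_t^5/5 + 3*t^3) = (4*B_t^3 + 9*t^2) dt + (2*B_t^4) dB_t

Itô's formula for f(t, x): d f(t, B_t) = (f_t + (1/2) f_xx) dt + f_x dB_t. Compute partials of f(t, x) = 3*t^3 + 2*x^5/5:
  f_t(t,x)  = 9*t^2
  f_x(t,x)  = 2*x^4
  f_xx(t,x) = 8*x^3
Assemble drift = f_t + (1/2) f_xx = 9*t^2 + 4*x^3 and diffusion = f_x = 2*x^4. Substituting x = B_t:
  d(2*B_t^5/5 + 3*t^3) = (4*B_t^3 + 9*t^2) dt + (2*B_t^4) dB_t.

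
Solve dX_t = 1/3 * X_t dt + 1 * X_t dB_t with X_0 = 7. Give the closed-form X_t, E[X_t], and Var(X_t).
X_t = 7 * exp((-1/6) t + (1) B_t); E[X_t] = 7*exp(t/3); Var(X_t) = 49*(exp(t) - 1)*exp(2*t/3)

For GBM dX = mu X dt + sigma X dB with X_0 = x_0, apply Itô to Y = log X: dY = (mu - sigma^2/2) dt + sigma dB, so Y_t = log(x_0) + (mu - sigma^2/2) t + sigma B_t and hence X_t = x_0 * exp((mu - sigma^2/2) t + sigma B_t).
With mu = 1/3, sigma = 1, x_0 = 7, this gives:
  X_t = 7 * exp((-1/6) * t + (1) * B_t).
Since sigma*B_t ~ Normal(0, sigma^2 t), E[exp(sigma*B_t)] = exp(sigma^2 t / 2); so E[X_t] = x_0 * exp((mu - sigma^2/2) t) * exp(sigma^2 t / 2) = x_0 * exp(mu t) = 7*exp(t/3).
Var(X_t) = E[X_t^2] - (E[X_t])^2 = x_0^2 * exp(2 mu t) * (exp(sigma^2 t) - 1) = 49*(exp(t) - 1)*exp(2*t/3).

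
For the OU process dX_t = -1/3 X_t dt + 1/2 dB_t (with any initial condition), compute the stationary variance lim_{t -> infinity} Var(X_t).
lim Var(X_t) = 3/8

The OU SDE dX = -theta X dt + sigma dB admits the integrating factor exp(theta t): d(exp(theta t) X_t) = sigma exp(theta t) dB_t. Integrating from 0 to t gives X_t = x_0 * exp(-theta t) + sigma * int_0^t exp(-theta (t-s)) dB_s for any initial x_0. The Itô integral has variance (by the Itô isometry) sigma^2 * int_0^t exp(-2 theta (t - s)) ds = sigma^2 * (1 - exp(-2 theta t)) / (2 theta), independent of x_0.
With theta = 1/3, sigma = 1/2:
  Var(X_t) = (1/2)^2 * (1 - exp(-2*1/3 t)) / (2 * 1/3) = 3/8 - 3*exp(-2*t/3)/8.
As t -> infinity, exp(-2*1/3 t) -> 0, so the stationary variance is sigma^2 / (2 theta) = 3/8.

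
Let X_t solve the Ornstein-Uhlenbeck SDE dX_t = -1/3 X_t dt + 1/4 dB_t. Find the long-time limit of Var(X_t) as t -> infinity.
lim Var(X_t) = 3/32

The OU SDE dX = -theta X dt + sigma dB admits the integrating factor exp(theta t): d(exp(theta t) X_t) = sigma exp(theta t) dB_t. Integrating from 0 to t gives X_t = x_0 * exp(-theta t) + sigma * int_0^t exp(-theta (t-s)) dB_s for any initial x_0. The Itô integral has variance (by the Itô isometry) sigma^2 * int_0^t exp(-2 theta (t - s)) ds = sigma^2 * (1 - exp(-2 theta t)) / (2 theta), independent of x_0.
With theta = 1/3, sigma = 1/4:
  Var(X_t) = (1/4)^2 * (1 - exp(-2*1/3 t)) / (2 * 1/3) = 3/32 - 3*exp(-2*t/3)/32.
As t -> infinity, exp(-2*1/3 t) -> 0, so the stationary variance is sigma^2 / (2 theta) = 3/32.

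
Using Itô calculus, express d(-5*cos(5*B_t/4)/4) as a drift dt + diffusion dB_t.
d(-5*cos(5*B_t/4)/4) = (125*cos(5*B_t/4)/128) dt + (25*sin(5*B_t/4)/16) dB_t

Itô's formula for f(B_t) gives d f(B_t) = f'(B_t) dB_t + (1/2) f''(B_t) dt. Compute derivatives of f(x) = -5*cos(5*x/4)/4:
  f'(x)  = 25*sin(5*x/4)/16
  f''(x) = 125*cos(5*x/4)/64
Substitute x = B_t and multiply the f'' term by 1/2:
  drift     = (1/2) * (125*cos(5*x/4)/64) evaluated at B_t = 125*cos(5*B_t/4)/128
  diffusion = (25*sin(5*x/4)/16) evaluated at B_t = 25*sin(5*B_t/4)/16
Therefore d(-5*cos(5*B_t/4)/4) = (125*cos(5*B_t/4)/128) dt + (25*sin(5*B_t/4)/16) dB_t.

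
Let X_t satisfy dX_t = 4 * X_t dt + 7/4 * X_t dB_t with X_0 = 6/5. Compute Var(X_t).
Var(X_t) = 36*(exp(49*t/16) - 1)*exp(8*t)/25

For GBM dX = mu X dt + sigma X dB with X_0 = x_0, apply Itô to Y = log X: dY = (mu - sigma^2/2) dt + sigma dB, so Y_t = log(x_0) + (mu - sigma^2/2) t + sigma B_t and hence X_t = x_0 * exp((mu - sigma^2/2) t + sigma B_t).
With mu = 4, sigma = 7/4, x_0 = 6/5, this gives:
  X_t = 6/5 * exp((79/32) * t + (7/4) * B_t).
Since sigma*B_t ~ Normal(0, sigma^2 t), E[exp(sigma*B_t)] = exp(sigma^2 t / 2); so E[X_t] = x_0 * exp((mu - sigma^2/2) t) * exp(sigma^2 t / 2) = x_0 * exp(mu t) = 6*exp(4*t)/5.
Var(X_t) = E[X_t^2] - (E[X_t])^2 = x_0^2 * exp(2 mu t) * (exp(sigma^2 t) - 1) = 36*(exp(49*t/16) - 1)*exp(8*t)/25.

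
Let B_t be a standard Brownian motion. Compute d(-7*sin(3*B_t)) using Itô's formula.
d(-7*sin(3*B_t)) = (63*sin(3*B_t)/2) dt + (-21*cos(3*B_t)) dB_t

Itô's formula for f(B_t) gives d f(B_t) = f'(B_t) dB_t + (1/2) f''(B_t) dt. Compute derivatives of f(x) = -7*sin(3*x):
  f'(x)  = -21*cos(3*x)
  f''(x) = 63*sin(3*x)
Substitute x = B_t and multiply the f'' term by 1/2:
  drift     = (1/2) * (63*sin(3*x)) evaluated at B_t = 63*sin(3*B_t)/2
  diffusion = (-21*cos(3*x)) evaluated at B_t = -21*cos(3*B_t)
Therefore d(-7*sin(3*B_t)) = (63*sin(3*B_t)/2) dt + (-21*cos(3*B_t)) dB_t.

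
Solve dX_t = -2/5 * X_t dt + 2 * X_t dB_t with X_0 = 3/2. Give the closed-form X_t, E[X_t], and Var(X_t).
X_t = 3/2 * exp((-12/5) t + (2) B_t); E[X_t] = 3*exp(-2*t/5)/2; Var(X_t) = (9*exp(4*t) - 9)*exp(-4*t/5)/4

For GBM dX = mu X dt + sigma X dB with X_0 = x_0, apply Itô to Y = log X: dY = (mu - sigma^2/2) dt + sigma dB, so Y_t = log(x_0) + (mu - sigma^2/2) t + sigma B_t and hence X_t = x_0 * exp((mu - sigma^2/2) t + sigma B_t).
With mu = -2/5, sigma = 2, x_0 = 3/2, this gives:
  X_t = 3/2 * exp((-12/5) * t + (2) * B_t).
Since sigma*B_t ~ Normal(0, sigma^2 t), E[exp(sigma*B_t)] = exp(sigma^2 t / 2); so E[X_t] = x_0 * exp((mu - sigma^2/2) t) * exp(sigma^2 t / 2) = x_0 * exp(mu t) = 3*exp(-2*t/5)/2.
Var(X_t) = E[X_t^2] - (E[X_t])^2 = x_0^2 * exp(2 mu t) * (exp(sigma^2 t) - 1) = (9*exp(4*t) - 9)*exp(-4*t/5)/4.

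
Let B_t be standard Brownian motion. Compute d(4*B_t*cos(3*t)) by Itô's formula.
d(4*B_t*cos(3*t)) = (-12*B_t*sin(3*t)) dt + (4*cos(3*t)) dB_t

Itô's formula for f(t, x): d f(t, B_t) = (f_t + (1/2) f_xx) dt + f_x dB_t. Compute partials of f(t, x) = 4*x*cos(3*t):
  f_t(t,x)  = -12*x*sin(3*t)
  f_x(t,x)  = 4*cos(3*t)
  f_xx(t,x) = 0
Assemble drift = f_t + (1/2) f_xx = -12*x*sin(3*t) and diffusion = f_x = 4*cos(3*t). Substituting x = B_t:
  d(4*B_t*cos(3*t)) = (-12*B_t*sin(3*t)) dt + (4*cos(3*t)) dB_t.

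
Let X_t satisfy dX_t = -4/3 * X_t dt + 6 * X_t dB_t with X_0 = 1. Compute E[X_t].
E[X_t] = exp(-4*t/3)

For GBM dX = mu X dt + sigma X dB with X_0 = x_0, apply Itô to Y = log X: dY = (mu - sigma^2/2) dt + sigma dB, so Y_t = log(x_0) + (mu - sigma^2/2) t + sigma B_t and hence X_t = x_0 * exp((mu - sigma^2/2) t + sigma B_t).
With mu = -4/3, sigma = 6, x_0 = 1, this gives:
  X_t = 1 * exp((-58/3) * t + (6) * B_t).
Since sigma*B_t ~ Normal(0, sigma^2 t), E[exp(sigma*B_t)] = exp(sigma^2 t / 2); so E[X_t] = x_0 * exp((mu - sigma^2/2) t) * exp(sigma^2 t / 2) = x_0 * exp(mu t) = exp(-4*t/3).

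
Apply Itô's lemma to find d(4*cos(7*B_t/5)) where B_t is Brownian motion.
d(4*cos(7*B_t/5)) = (-98*cos(7*B_t/5)/25) dt + (-28*sin(7*B_t/5)/5) dB_t

Itô's formula for f(B_t) gives d f(B_t) = f'(B_t) dB_t + (1/2) f''(B_t) dt. Compute derivatives of f(x) = 4*cos(7*x/5):
  f'(x)  = -28*sin(7*x/5)/5
  f''(x) = -196*cos(7*x/5)/25
Substitute x = B_t and multiply the f'' term by 1/2:
  drift     = (1/2) * (-196*cos(7*x/5)/25) evaluated at B_t = -98*cos(7*B_t/5)/25
  diffusion = (-28*sin(7*x/5)/5) evaluated at B_t = -28*sin(7*B_t/5)/5
Therefore d(4*cos(7*B_t/5)) = (-98*cos(7*B_t/5)/25) dt + (-28*sin(7*B_t/5)/5) dB_t.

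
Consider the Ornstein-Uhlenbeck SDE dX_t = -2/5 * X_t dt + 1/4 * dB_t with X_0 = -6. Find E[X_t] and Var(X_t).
E[X_t] = -6*exp(-2*t/5); Var(X_t) = 5/64 - 5*exp(-4*t/5)/64

The OU SDE dX = -theta X dt + sigma dB admits the integrating factor exp(theta t): d(exp(theta t) X_t) = sigma exp(theta t) dB_t. Integrating from 0 to t:
  X_t = x_0 * exp(-theta t) + sigma * int_0^t exp(-theta (t-s)) dB_s.
The Itô integral has mean 0 and (by the Itô isometry) variance sigma^2 * int_0^t exp(-2 theta (t - s)) ds = sigma^2 * (1 - exp(-2 theta t)) / (2 theta).
With theta = 2/5, sigma = 1/4, x_0 = -6:
  E[X_t] = -6 * exp(-2/5 t) = -6*exp(-2*t/5)
  Var(X_t) = (1/4)^2 * (1 - exp(-2*2/5 t)) / (2 * 2/5) = 5/64 - 5*exp(-4*t/5)/64.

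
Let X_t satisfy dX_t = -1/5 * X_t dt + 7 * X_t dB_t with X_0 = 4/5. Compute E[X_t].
E[X_t] = 4*exp(-t/5)/5

For GBM dX = mu X dt + sigma X dB with X_0 = x_0, apply Itô to Y = log X: dY = (mu - sigma^2/2) dt + sigma dB, so Y_t = log(x_0) + (mu - sigma^2/2) t + sigma B_t and hence X_t = x_0 * exp((mu - sigma^2/2) t + sigma B_t).
With mu = -1/5, sigma = 7, x_0 = 4/5, this gives:
  X_t = 4/5 * exp((-247/10) * t + (7) * B_t).
Since sigma*B_t ~ Normal(0, sigma^2 t), E[exp(sigma*B_t)] = exp(sigma^2 t / 2); so E[X_t] = x_0 * exp((mu - sigma^2/2) t) * exp(sigma^2 t / 2) = x_0 * exp(mu t) = 4*exp(-t/5)/5.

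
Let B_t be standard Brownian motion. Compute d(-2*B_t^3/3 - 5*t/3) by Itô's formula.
d(-2*B_t^3/3 - 5*t/3) = (-2*B_t - 5/3) dt + (-2*B_t^2) dB_t

Itô's formula for f(t, x): d f(t, B_t) = (f_t + (1/2) f_xx) dt + f_x dB_t. Compute partials of f(t, x) = -5*t/3 - 2*x^3/3:
  f_t(t,x)  = -5/3
  f_x(t,x)  = -2*x^2
  f_xx(t,x) = -4*x
Assemble drift = f_t + (1/2) f_xx = -2*x - 5/3 and diffusion = f_x = -2*x^2. Substituting x = B_t:
  d(-2*B_t^3/3 - 5*t/3) = (-2*B_t - 5/3) dt + (-2*B_t^2) dB_t.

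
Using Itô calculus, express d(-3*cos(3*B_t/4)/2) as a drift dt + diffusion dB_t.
d(-3*cos(3*B_t/4)/2) = (27*cos(3*B_t/4)/64) dt + (9*sin(3*B_t/4)/8) dB_t

Itô's formula for f(B_t) gives d f(B_t) = f'(B_t) dB_t + (1/2) f''(B_t) dt. Compute derivatives of f(x) = -3*cos(3*x/4)/2:
  f'(x)  = 9*sin(3*x/4)/8
  f''(x) = 27*cos(3*x/4)/32
Substitute x = B_t and multiply the f'' term by 1/2:
  drift     = (1/2) * (27*cos(3*x/4)/32) evaluated at B_t = 27*cos(3*B_t/4)/64
  diffusion = (9*sin(3*x/4)/8) evaluated at B_t = 9*sin(3*B_t/4)/8
Therefore d(-3*cos(3*B_t/4)/2) = (27*cos(3*B_t/4)/64) dt + (9*sin(3*B_t/4)/8) dB_t.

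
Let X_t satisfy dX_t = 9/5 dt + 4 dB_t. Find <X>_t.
<X>_t = 16*t

For an Itô process dX_t = a(t) dt + b(t) dB_t, the quadratic variation is <X>_t = int_0^t b(s)^2 ds (the drift term does not contribute). Here b(s) = 4, so
  b(s)^2 = 16.
Integrating from 0 to t:
  <X>_t = int_0^t (16) ds = 16*t.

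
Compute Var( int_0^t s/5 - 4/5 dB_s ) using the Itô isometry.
Var = t*(t^2 - 12*t + 48)/75

The Itô integral of a deterministic integrand f(s) has mean 0 because each increment f(s) * (B_{s+ds} - B_s) has mean 0. By the Itô isometry:
  Var( int_0^t f(s) dB_s ) = E[ (int_0^t f(s) dB_s)^2 ] = int_0^t f(s)^2 ds.
Here f(s) = s/5 - 4/5, so f(s)^2 = (s - 4)^2/25. Integrate:
  int_0^t ((s - 4)^2/25) ds = t*(t^2 - 12*t + 48)/75.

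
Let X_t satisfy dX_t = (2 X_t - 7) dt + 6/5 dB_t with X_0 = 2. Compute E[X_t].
E[X_t] = 7/2 - 3*exp(2*t)/2

Taking expectations and using E[dB_t] = 0, the mean m(t) = E[X_t] satisfies the ODE m'(t) = a m(t) + b with m(0) = x_0. With a = 2, b = -7, x_0 = 2, the solution is
  m(t) = x_0 * exp(a t) + (b/a) * (exp(a t) - 1)
       = 2 * exp(2 t) + ((-7)/2) * (exp(2 t) - 1)
       = 7/2 - 3*exp(2*t)/2.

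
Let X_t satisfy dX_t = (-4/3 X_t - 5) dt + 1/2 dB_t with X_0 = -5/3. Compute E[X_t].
E[X_t] = -15/4 + 25*exp(-4*t/3)/12

Taking expectations and using E[dB_t] = 0, the mean m(t) = E[X_t] satisfies the ODE m'(t) = a m(t) + b with m(0) = x_0. With a = -4/3, b = -5, x_0 = -5/3, the solution is
  m(t) = x_0 * exp(a t) + (b/a) * (exp(a t) - 1)
       = (-5/3) * exp((-4/3) t) + ((-5)/(-4/3)) * (exp((-4/3) t) - 1)
       = -15/4 + 25*exp(-4*t/3)/12.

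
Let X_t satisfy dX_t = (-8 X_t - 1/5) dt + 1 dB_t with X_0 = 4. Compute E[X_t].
E[X_t] = -1/40 + 161*exp(-8*t)/40

Taking expectations and using E[dB_t] = 0, the mean m(t) = E[X_t] satisfies the ODE m'(t) = a m(t) + b with m(0) = x_0. With a = -8, b = -1/5, x_0 = 4, the solution is
  m(t) = x_0 * exp(a t) + (b/a) * (exp(a t) - 1)
       = 4 * exp((-8) t) + ((-1/5)/(-8)) * (exp((-8) t) - 1)
       = -1/40 + 161*exp(-8*t)/40.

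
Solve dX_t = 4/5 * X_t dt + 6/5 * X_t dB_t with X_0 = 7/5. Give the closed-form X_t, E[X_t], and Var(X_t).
X_t = 7/5 * exp((2/25) t + (6/5) B_t); E[X_t] = 7*exp(4*t/5)/5; Var(X_t) = 49*(exp(36*t/25) - 1)*exp(8*t/5)/25

For GBM dX = mu X dt + sigma X dB with X_0 = x_0, apply Itô to Y = log X: dY = (mu - sigma^2/2) dt + sigma dB, so Y_t = log(x_0) + (mu - sigma^2/2) t + sigma B_t and hence X_t = x_0 * exp((mu - sigma^2/2) t + sigma B_t).
With mu = 4/5, sigma = 6/5, x_0 = 7/5, this gives:
  X_t = 7/5 * exp((2/25) * t + (6/5) * B_t).
Since sigma*B_t ~ Normal(0, sigma^2 t), E[exp(sigma*B_t)] = exp(sigma^2 t / 2); so E[X_t] = x_0 * exp((mu - sigma^2/2) t) * exp(sigma^2 t / 2) = x_0 * exp(mu t) = 7*exp(4*t/5)/5.
Var(X_t) = E[X_t^2] - (E[X_t])^2 = x_0^2 * exp(2 mu t) * (exp(sigma^2 t) - 1) = 49*(exp(36*t/25) - 1)*exp(8*t/5)/25.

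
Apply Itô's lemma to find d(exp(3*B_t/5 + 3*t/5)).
d(exp(3*B_t/5 + 3*t/5)) = (39*exp(3*B_t/5 + 3*t/5)/50) dt + (3*exp(3*B_t/5 + 3*t/5)/5) dB_t

Itô's formula for f(t, x): d f(t, B_t) = (f_t + (1/2) f_xx) dt + f_x dB_t. Compute partials of f(t, x) = exp(3*t/5 + 3*x/5):
  f_t(t,x)  = 3*exp(3*t/5 + 3*x/5)/5
  f_x(t,x)  = 3*exp(3*t/5 + 3*x/5)/5
  f_xx(t,x) = 9*exp(3*t/5 + 3*x/5)/25
Assemble drift = f_t + (1/2) f_xx = 39*exp(3*t/5 + 3*x/5)/50 and diffusion = f_x = 3*exp(3*t/5 + 3*x/5)/5. Substituting x = B_t:
  d(exp(3*B_t/5 + 3*t/5)) = (39*exp(3*B_t/5 + 3*t/5)/50) dt + (3*exp(3*B_t/5 + 3*t/5)/5) dB_t.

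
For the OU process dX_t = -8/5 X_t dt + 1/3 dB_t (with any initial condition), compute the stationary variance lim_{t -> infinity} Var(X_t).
lim Var(X_t) = 5/144

The OU SDE dX = -theta X dt + sigma dB admits the integrating factor exp(theta t): d(exp(theta t) X_t) = sigma exp(theta t) dB_t. Integrating from 0 to t gives X_t = x_0 * exp(-theta t) + sigma * int_0^t exp(-theta (t-s)) dB_s for any initial x_0. The Itô integral has variance (by the Itô isometry) sigma^2 * int_0^t exp(-2 theta (t - s)) ds = sigma^2 * (1 - exp(-2 theta t)) / (2 theta), independent of x_0.
With theta = 8/5, sigma = 1/3:
  Var(X_t) = (1/3)^2 * (1 - exp(-2*8/5 t)) / (2 * 8/5) = 5/144 - 5*exp(-16*t/5)/144.
As t -> infinity, exp(-2*8/5 t) -> 0, so the stationary variance is sigma^2 / (2 theta) = 5/144.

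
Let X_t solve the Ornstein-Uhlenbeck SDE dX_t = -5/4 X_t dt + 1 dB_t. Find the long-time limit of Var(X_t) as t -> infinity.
lim Var(X_t) = 2/5

The OU SDE dX = -theta X dt + sigma dB admits the integrating factor exp(theta t): d(exp(theta t) X_t) = sigma exp(theta t) dB_t. Integrating from 0 to t gives X_t = x_0 * exp(-theta t) + sigma * int_0^t exp(-theta (t-s)) dB_s for any initial x_0. The Itô integral has variance (by the Itô isometry) sigma^2 * int_0^t exp(-2 theta (t - s)) ds = sigma^2 * (1 - exp(-2 theta t)) / (2 theta), independent of x_0.
With theta = 5/4, sigma = 1:
  Var(X_t) = (1)^2 * (1 - exp(-2*5/4 t)) / (2 * 5/4) = 2/5 - 2*exp(-5*t/2)/5.
As t -> infinity, exp(-2*5/4 t) -> 0, so the stationary variance is sigma^2 / (2 theta) = 2/5.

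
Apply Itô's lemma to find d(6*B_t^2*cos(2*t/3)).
d(6*B_t^2*cos(2*t/3)) = (-4*B_t^2*sin(2*t/3) + 6*cos(2*t/3)) dt + (12*B_t*cos(2*t/3)) dB_t

Itô's formula for f(t, x): d f(t, B_t) = (f_t + (1/2) f_xx) dt + f_x dB_t. Compute partials of f(t, x) = 6*x^2*cos(2*t/3):
  f_t(t,x)  = -4*x^2*sin(2*t/3)
  f_x(t,x)  = 12*x*cos(2*t/3)
  f_xx(t,x) = 12*cos(2*t/3)
Assemble drift = f_t + (1/2) f_xx = -4*x^2*sin(2*t/3) + 6*cos(2*t/3) and diffusion = f_x = 12*x*cos(2*t/3). Substituting x = B_t:
  d(6*B_t^2*cos(2*t/3)) = (-4*B_t^2*sin(2*t/3) + 6*cos(2*t/3)) dt + (12*B_t*cos(2*t/3)) dB_t.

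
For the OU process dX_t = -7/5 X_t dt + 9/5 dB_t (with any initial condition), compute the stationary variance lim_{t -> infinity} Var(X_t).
lim Var(X_t) = 81/70

The OU SDE dX = -theta X dt + sigma dB admits the integrating factor exp(theta t): d(exp(theta t) X_t) = sigma exp(theta t) dB_t. Integrating from 0 to t gives X_t = x_0 * exp(-theta t) + sigma * int_0^t exp(-theta (t-s)) dB_s for any initial x_0. The Itô integral has variance (by the Itô isometry) sigma^2 * int_0^t exp(-2 theta (t - s)) ds = sigma^2 * (1 - exp(-2 theta t)) / (2 theta), independent of x_0.
With theta = 7/5, sigma = 9/5:
  Var(X_t) = (9/5)^2 * (1 - exp(-2*7/5 t)) / (2 * 7/5) = 81/70 - 81*exp(-14*t/5)/70.
As t -> infinity, exp(-2*7/5 t) -> 0, so the stationary variance is sigma^2 / (2 theta) = 81/70.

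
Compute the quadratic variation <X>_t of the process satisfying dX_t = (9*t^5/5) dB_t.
<X>_t = 81*t^11/275

For an Itô process dX_t = a(t) dt + b(t) dB_t, the quadratic variation is <X>_t = int_0^t b(s)^2 ds (the drift term does not contribute). Here b(s) = 9*s^5/5, so
  b(s)^2 = 81*s^10/25.
Integrating from 0 to t:
  <X>_t = int_0^t (81*s^10/25) ds = 81*t^11/275.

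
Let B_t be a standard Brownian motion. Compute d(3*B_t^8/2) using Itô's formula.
d(3*B_t^8/2) = (42*B_t^6) dt + (12*B_t^7) dB_t

Itô's formula for f(B_t) gives d f(B_t) = f'(B_t) dB_t + (1/2) f''(B_t) dt. Compute derivatives of f(x) = 3*x^8/2:
  f'(x)  = 12*x^7
  f''(x) = 84*x^6
Substitute x = B_t and multiply the f'' term by 1/2:
  drift     = (1/2) * (84*x^6) evaluated at B_t = 42*B_t^6
  diffusion = (12*x^7) evaluated at B_t = 12*B_t^7
Therefore d(3*B_t^8/2) = (42*B_t^6) dt + (12*B_t^7) dB_t.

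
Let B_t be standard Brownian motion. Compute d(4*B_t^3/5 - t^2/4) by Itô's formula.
d(4*B_t^3/5 - t^2/4) = (12*B_t/5 - t/2) dt + (12*B_t^2/5) dB_t

Itô's formula for f(t, x): d f(t, B_t) = (f_t + (1/2) f_xx) dt + f_x dB_t. Compute partials of f(t, x) = -t^2/4 + 4*x^3/5:
  f_t(t,x)  = -t/2
  f_x(t,x)  = 12*x^2/5
  f_xx(t,x) = 24*x/5
Assemble drift = f_t + (1/2) f_xx = -t/2 + 12*x/5 and diffusion = f_x = 12*x^2/5. Substituting x = B_t:
  d(4*B_t^3/5 - t^2/4) = (12*B_t/5 - t/2) dt + (12*B_t^2/5) dB_t.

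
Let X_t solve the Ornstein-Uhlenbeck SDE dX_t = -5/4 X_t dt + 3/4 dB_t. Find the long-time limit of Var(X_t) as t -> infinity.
lim Var(X_t) = 9/40

The OU SDE dX = -theta X dt + sigma dB admits the integrating factor exp(theta t): d(exp(theta t) X_t) = sigma exp(theta t) dB_t. Integrating from 0 to t gives X_t = x_0 * exp(-theta t) + sigma * int_0^t exp(-theta (t-s)) dB_s for any initial x_0. The Itô integral has variance (by the Itô isometry) sigma^2 * int_0^t exp(-2 theta (t - s)) ds = sigma^2 * (1 - exp(-2 theta t)) / (2 theta), independent of x_0.
With theta = 5/4, sigma = 3/4:
  Var(X_t) = (3/4)^2 * (1 - exp(-2*5/4 t)) / (2 * 5/4) = 9/40 - 9*exp(-5*t/2)/40.
As t -> infinity, exp(-2*5/4 t) -> 0, so the stationary variance is sigma^2 / (2 theta) = 9/40.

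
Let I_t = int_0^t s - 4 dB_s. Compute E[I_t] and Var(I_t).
E[I_t] = 0; Var(I_t) = t*(t^2 - 12*t + 48)/3

The Itô integral of a deterministic integrand f(s) has mean 0 because each increment f(s) * (B_{s+ds} - B_s) has mean 0. By the Itô isometry:
  Var( int_0^t f(s) dB_s ) = E[ (int_0^t f(s) dB_s)^2 ] = int_0^t f(s)^2 ds.
Here f(s) = s - 4, so f(s)^2 = (s - 4)^2. Integrate:
  int_0^t ((s - 4)^2) ds = t*(t^2 - 12*t + 48)/3.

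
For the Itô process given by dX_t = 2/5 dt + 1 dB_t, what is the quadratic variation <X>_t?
<X>_t = t

For an Itô process dX_t = a(t) dt + b(t) dB_t, the quadratic variation is <X>_t = int_0^t b(s)^2 ds (the drift term does not contribute). Here b(s) = 1, so
  b(s)^2 = 1.
Integrating from 0 to t:
  <X>_t = int_0^t (1) ds = t.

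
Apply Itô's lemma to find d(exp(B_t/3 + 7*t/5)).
d(exp(B_t/3 + 7*t/5)) = (131*exp(B_t/3 + 7*t/5)/90) dt + (exp(B_t/3 + 7*t/5)/3) dB_t

Itô's formula for f(t, x): d f(t, B_t) = (f_t + (1/2) f_xx) dt + f_x dB_t. Compute partials of f(t, x) = exp(7*t/5 + x/3):
  f_t(t,x)  = 7*exp(7*t/5 + x/3)/5
  f_x(t,x)  = exp(7*t/5 + x/3)/3
  f_xx(t,x) = exp(7*t/5 + x/3)/9
Assemble drift = f_t + (1/2) f_xx = 131*exp(7*t/5 + x/3)/90 and diffusion = f_x = exp(7*t/5 + x/3)/3. Substituting x = B_t:
  d(exp(B_t/3 + 7*t/5)) = (131*exp(B_t/3 + 7*t/5)/90) dt + (exp(B_t/3 + 7*t/5)/3) dB_t.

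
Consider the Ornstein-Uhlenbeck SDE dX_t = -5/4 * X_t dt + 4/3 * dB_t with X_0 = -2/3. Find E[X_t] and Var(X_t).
E[X_t] = -2*exp(-5*t/4)/3; Var(X_t) = 32/45 - 32*exp(-5*t/2)/45

The OU SDE dX = -theta X dt + sigma dB admits the integrating factor exp(theta t): d(exp(theta t) X_t) = sigma exp(theta t) dB_t. Integrating from 0 to t:
  X_t = x_0 * exp(-theta t) + sigma * int_0^t exp(-theta (t-s)) dB_s.
The Itô integral has mean 0 and (by the Itô isometry) variance sigma^2 * int_0^t exp(-2 theta (t - s)) ds = sigma^2 * (1 - exp(-2 theta t)) / (2 theta).
With theta = 5/4, sigma = 4/3, x_0 = -2/3:
  E[X_t] = -2/3 * exp(-5/4 t) = -2*exp(-5*t/4)/3
  Var(X_t) = (4/3)^2 * (1 - exp(-2*5/4 t)) / (2 * 5/4) = 32/45 - 32*exp(-5*t/2)/45.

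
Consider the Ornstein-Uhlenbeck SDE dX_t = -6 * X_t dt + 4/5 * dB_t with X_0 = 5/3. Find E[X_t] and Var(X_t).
E[X_t] = 5*exp(-6*t)/3; Var(X_t) = 4/75 - 4*exp(-12*t)/75

The OU SDE dX = -theta X dt + sigma dB admits the integrating factor exp(theta t): d(exp(theta t) X_t) = sigma exp(theta t) dB_t. Integrating from 0 to t:
  X_t = x_0 * exp(-theta t) + sigma * int_0^t exp(-theta (t-s)) dB_s.
The Itô integral has mean 0 and (by the Itô isometry) variance sigma^2 * int_0^t exp(-2 theta (t - s)) ds = sigma^2 * (1 - exp(-2 theta t)) / (2 theta).
With theta = 6, sigma = 4/5, x_0 = 5/3:
  E[X_t] = 5/3 * exp(-6 t) = 5*exp(-6*t)/3
  Var(X_t) = (4/5)^2 * (1 - exp(-2*6 t)) / (2 * 6) = 4/75 - 4*exp(-12*t)/75.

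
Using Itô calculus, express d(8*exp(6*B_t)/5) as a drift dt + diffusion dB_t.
d(8*exp(6*B_t)/5) = (144*exp(6*B_t)/5) dt + (48*exp(6*B_t)/5) dB_t

Itô's formula for f(B_t) gives d f(B_t) = f'(B_t) dB_t + (1/2) f''(B_t) dt. Compute derivatives of f(x) = 8*exp(6*x)/5:
  f'(x)  = 48*exp(6*x)/5
  f''(x) = 288*exp(6*x)/5
Substitute x = B_t and multiply the f'' term by 1/2:
  drift     = (1/2) * (288*exp(6*x)/5) evaluated at B_t = 144*exp(6*B_t)/5
  diffusion = (48*exp(6*x)/5) evaluated at B_t = 48*exp(6*B_t)/5
Therefore d(8*exp(6*B_t)/5) = (144*exp(6*B_t)/5) dt + (48*exp(6*B_t)/5) dB_t.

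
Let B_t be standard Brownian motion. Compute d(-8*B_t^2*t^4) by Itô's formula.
d(-8*B_t^2*t^4) = (8*t^3*(-4*B_t^2 - t)) dt + (-16*B_t*t^4) dB_t

Itô's formula for f(t, x): d f(t, B_t) = (f_t + (1/2) f_xx) dt + f_x dB_t. Compute partials of f(t, x) = -8*t^4*x^2:
  f_t(t,x)  = -32*t^3*x^2
  f_x(t,x)  = -16*t^4*x
  f_xx(t,x) = -16*t^4
Assemble drift = f_t + (1/2) f_xx = 8*t^3*(-t - 4*x^2) and diffusion = f_x = -16*t^4*x. Substituting x = B_t:
  d(-8*B_t^2*t^4) = (8*t^3*(-4*B_t^2 - t)) dt + (-16*B_t*t^4) dB_t.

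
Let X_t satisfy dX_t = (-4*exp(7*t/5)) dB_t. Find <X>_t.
<X>_t = 40*exp(14*t/5)/7 - 40/7

For an Itô process dX_t = a(t) dt + b(t) dB_t, the quadratic variation is <X>_t = int_0^t b(s)^2 ds (the drift term does not contribute). Here b(s) = -4*exp(7*s/5), so
  b(s)^2 = 16*exp(14*s/5).
Integrating from 0 to t:
  <X>_t = int_0^t (16*exp(14*s/5)) ds = 40*exp(14*t/5)/7 - 40/7.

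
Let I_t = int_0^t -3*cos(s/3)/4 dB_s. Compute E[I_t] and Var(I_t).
E[I_t] = 0; Var(I_t) = 9*t/32 + 27*sin(2*t/3)/64

The Itô integral of a deterministic integrand f(s) has mean 0 because each increment f(s) * (B_{s+ds} - B_s) has mean 0. By the Itô isometry:
  Var( int_0^t f(s) dB_s ) = E[ (int_0^t f(s) dB_s)^2 ] = int_0^t f(s)^2 ds.
Here f(s) = -3*cos(s/3)/4, so f(s)^2 = 9*cos(s/3)^2/16. Integrate:
  int_0^t (9*cos(s/3)^2/16) ds = 9*t/32 + 27*sin(2*t/3)/64.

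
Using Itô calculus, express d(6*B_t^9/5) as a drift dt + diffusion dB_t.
d(6*B_t^9/5) = (216*B_t^7/5) dt + (54*B_t^8/5) dB_t

Itô's formula for f(B_t) gives d f(B_t) = f'(B_t) dB_t + (1/2) f''(B_t) dt. Compute derivatives of f(x) = 6*x^9/5:
  f'(x)  = 54*x^8/5
  f''(x) = 432*x^7/5
Substitute x = B_t and multiply the f'' term by 1/2:
  drift     = (1/2) * (432*x^7/5) evaluated at B_t = 216*B_t^7/5
  diffusion = (54*x^8/5) evaluated at B_t = 54*B_t^8/5
Therefore d(6*B_t^9/5) = (216*B_t^7/5) dt + (54*B_t^8/5) dB_t.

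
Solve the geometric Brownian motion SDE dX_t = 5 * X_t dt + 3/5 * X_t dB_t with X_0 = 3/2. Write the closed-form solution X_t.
X_t = 3/2 * exp((241/50) * t + (3/5) * B_t)

For GBM dX = mu X dt + sigma X dB with X_0 = x_0, apply Itô to Y = log X: dY = (mu - sigma^2/2) dt + sigma dB, so Y_t = log(x_0) + (mu - sigma^2/2) t + sigma B_t and hence X_t = x_0 * exp((mu - sigma^2/2) t + sigma B_t).
With mu = 5, sigma = 3/5, x_0 = 3/2, this gives:
  X_t = 3/2 * exp((241/50) * t + (3/5) * B_t).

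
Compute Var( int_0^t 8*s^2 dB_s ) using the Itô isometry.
Var = 64*t^5/5

The Itô integral of a deterministic integrand f(s) has mean 0 because each increment f(s) * (B_{s+ds} - B_s) has mean 0. By the Itô isometry:
  Var( int_0^t f(s) dB_s ) = E[ (int_0^t f(s) dB_s)^2 ] = int_0^t f(s)^2 ds.
Here f(s) = 8*s^2, so f(s)^2 = 64*s^4. Integrate:
  int_0^t (64*s^4) ds = 64*t^5/5.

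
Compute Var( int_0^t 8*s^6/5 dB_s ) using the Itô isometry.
Var = 64*t^13/325

The Itô integral of a deterministic integrand f(s) has mean 0 because each increment f(s) * (B_{s+ds} - B_s) has mean 0. By the Itô isometry:
  Var( int_0^t f(s) dB_s ) = E[ (int_0^t f(s) dB_s)^2 ] = int_0^t f(s)^2 ds.
Here f(s) = 8*s^6/5, so f(s)^2 = 64*s^12/25. Integrate:
  int_0^t (64*s^12/25) ds = 64*t^13/325.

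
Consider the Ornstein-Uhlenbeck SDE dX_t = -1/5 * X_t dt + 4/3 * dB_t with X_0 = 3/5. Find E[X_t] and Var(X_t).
E[X_t] = 3*exp(-t/5)/5; Var(X_t) = 40/9 - 40*exp(-2*t/5)/9

The OU SDE dX = -theta X dt + sigma dB admits the integrating factor exp(theta t): d(exp(theta t) X_t) = sigma exp(theta t) dB_t. Integrating from 0 to t:
  X_t = x_0 * exp(-theta t) + sigma * int_0^t exp(-theta (t-s)) dB_s.
The Itô integral has mean 0 and (by the Itô isometry) variance sigma^2 * int_0^t exp(-2 theta (t - s)) ds = sigma^2 * (1 - exp(-2 theta t)) / (2 theta).
With theta = 1/5, sigma = 4/3, x_0 = 3/5:
  E[X_t] = 3/5 * exp(-1/5 t) = 3*exp(-t/5)/5
  Var(X_t) = (4/3)^2 * (1 - exp(-2*1/5 t)) / (2 * 1/5) = 40/9 - 40*exp(-2*t/5)/9.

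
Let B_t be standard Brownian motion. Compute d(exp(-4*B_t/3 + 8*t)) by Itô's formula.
d(exp(-4*B_t/3 + 8*t)) = (80*exp(-4*B_t/3 + 8*t)/9) dt + (-4*exp(-4*B_t/3 + 8*t)/3) dB_t

Itô's formula for f(t, x): d f(t, B_t) = (f_t + (1/2) f_xx) dt + f_x dB_t. Compute partials of f(t, x) = exp(8*t - 4*x/3):
  f_t(t,x)  = 8*exp(8*t - 4*x/3)
  f_x(t,x)  = -4*exp(8*t - 4*x/3)/3
  f_xx(t,x) = 16*exp(8*t - 4*x/3)/9
Assemble drift = f_t + (1/2) f_xx = 80*exp(8*t - 4*x/3)/9 and diffusion = f_x = -4*exp(8*t - 4*x/3)/3. Substituting x = B_t:
  d(exp(-4*B_t/3 + 8*t)) = (80*exp(-4*B_t/3 + 8*t)/9) dt + (-4*exp(-4*B_t/3 + 8*t)/3) dB_t.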